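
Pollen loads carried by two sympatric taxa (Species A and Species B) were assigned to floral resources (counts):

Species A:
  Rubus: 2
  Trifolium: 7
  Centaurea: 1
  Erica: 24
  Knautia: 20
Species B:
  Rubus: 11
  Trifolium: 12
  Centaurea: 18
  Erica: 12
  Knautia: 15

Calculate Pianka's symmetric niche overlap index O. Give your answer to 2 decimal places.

Proportions for Species A (n=54): 2/54=0.0370, 7/54=0.1296, 1/54=0.0185, 24/54=0.4444, 20/54=0.3704
Proportions for Species B (n=68): 11/68=0.1618, 12/68=0.1765, 18/68=0.2647, 12/68=0.1765, 15/68=0.2206
Σ p₁ᵢp₂ᵢ = 0.005987 + 0.022874 + 0.004897 + 0.078437 + 0.081710 = 0.193905
Σp_1ᵢ² = 0.0370² + 0.1296² + 0.0185² + 0.4444² + 0.3704² = 0.001369 + 0.016796 + 0.000342 + 0.197491 + 0.137196 = 0.353194
Σp_2ᵢ² = 0.1618² + 0.1765² + 0.2647² + 0.1765² + 0.2206² = 0.026179 + 0.031152 + 0.070066 + 0.031152 + 0.048664 = 0.207213
O = 0.193905 / √(0.353194 × 0.207213) = 0.193905 / 0.2705298 = 0.7168

0.72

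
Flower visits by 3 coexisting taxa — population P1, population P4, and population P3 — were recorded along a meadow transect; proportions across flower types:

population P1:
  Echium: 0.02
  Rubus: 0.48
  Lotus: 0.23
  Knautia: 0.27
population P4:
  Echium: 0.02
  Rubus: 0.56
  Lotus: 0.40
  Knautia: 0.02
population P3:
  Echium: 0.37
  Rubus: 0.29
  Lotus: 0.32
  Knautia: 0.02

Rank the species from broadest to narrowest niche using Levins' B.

population P3 > population P1 > population P4

Σp_P1ᵢ² = 0.02² + 0.48² + 0.23² + 0.27² = 0.0004 + 0.2304 + 0.0529 + 0.0729 = 0.3566
B_P1 = 1 / 0.3566 = 2.8043
Σp_P4ᵢ² = 0.02² + 0.56² + 0.40² + 0.02² = 0.0004 + 0.3136 + 0.1600 + 0.0004 = 0.4744
B_P4 = 1 / 0.4744 = 2.1079
Σp_P3ᵢ² = 0.37² + 0.29² + 0.32² + 0.02² = 0.1369 + 0.0841 + 0.1024 + 0.0004 = 0.3238
B_P3 = 1 / 0.3238 = 3.0883
Ranking by B (broadest → narrowest): population P3 (3.09) > population P1 (2.80) > population P4 (2.11)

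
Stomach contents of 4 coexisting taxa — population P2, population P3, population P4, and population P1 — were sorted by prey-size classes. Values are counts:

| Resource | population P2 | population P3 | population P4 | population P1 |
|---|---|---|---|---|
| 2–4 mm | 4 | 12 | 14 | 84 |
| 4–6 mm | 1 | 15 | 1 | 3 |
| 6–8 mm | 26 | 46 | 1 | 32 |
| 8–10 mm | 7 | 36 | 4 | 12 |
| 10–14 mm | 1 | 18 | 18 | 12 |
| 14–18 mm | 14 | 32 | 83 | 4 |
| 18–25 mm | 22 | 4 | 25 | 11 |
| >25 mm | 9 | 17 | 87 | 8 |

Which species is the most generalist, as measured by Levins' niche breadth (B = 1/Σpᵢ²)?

Proportions for population P2 (n=84): 4/84=0.0476, 1/84=0.0119, 26/84=0.3095, 7/84=0.0833, 1/84=0.0119, 14/84=0.1667, 22/84=0.2619, 9/84=0.1071
Proportions for population P3 (n=180): 12/180=0.0667, 15/180=0.0833, 46/180=0.2556, 36/180=0.2000, 18/180=0.1000, 32/180=0.1778, 4/180=0.0222, 17/180=0.0944
Proportions for population P4 (n=233): 14/233=0.0601, 1/233=0.0043, 1/233=0.0043, 4/233=0.0172, 18/233=0.0773, 83/233=0.3562, 25/233=0.1073, 87/233=0.3734
Proportions for population P1 (n=166): 84/166=0.5060, 3/166=0.0181, 32/166=0.1928, 12/166=0.0723, 12/166=0.0723, 4/166=0.0241, 11/166=0.0663, 8/166=0.0482
Σp_P2ᵢ² = 0.0476² + 0.0119² + 0.3095² + 0.0833² + 0.0119² + 0.1667² + 0.2619² + 0.1071² = 0.002266 + 0.000142 + 0.095790 + 0.006939 + 0.000142 + 0.027789 + 0.068592 + 0.011470 = 0.213130
B_P2 = 1 / 0.213130 = 4.6920
Σp_P3ᵢ² = 0.0667² + 0.0833² + 0.2556² + 0.2000² + 0.1000² + 0.1778² + 0.0222² + 0.0944² = 0.004449 + 0.006939 + 0.065331 + 0.040000 + 0.010000 + 0.031613 + 0.000493 + 0.008911 = 0.167736
B_P3 = 1 / 0.167736 = 5.9617
Σp_P4ᵢ² = 0.0601² + 0.0043² + 0.0043² + 0.0172² + 0.0773² + 0.3562² + 0.1073² + 0.3734² = 0.003612 + 0.000018 + 0.000018 + 0.000296 + 0.005975 + 0.126878 + 0.011513 + 0.139428 = 0.287738
B_P4 = 1 / 0.287738 = 3.4754
Σp_P1ᵢ² = 0.5060² + 0.0181² + 0.1928² + 0.0723² + 0.0723² + 0.0241² + 0.0663² + 0.0482² = 0.256036 + 0.000328 + 0.037172 + 0.005227 + 0.005227 + 0.000581 + 0.004396 + 0.002323 = 0.311290
B_P1 = 1 / 0.311290 = 3.2124
Highest B → broadest niche (most generalist): population P3 (B = 5.96).

population P3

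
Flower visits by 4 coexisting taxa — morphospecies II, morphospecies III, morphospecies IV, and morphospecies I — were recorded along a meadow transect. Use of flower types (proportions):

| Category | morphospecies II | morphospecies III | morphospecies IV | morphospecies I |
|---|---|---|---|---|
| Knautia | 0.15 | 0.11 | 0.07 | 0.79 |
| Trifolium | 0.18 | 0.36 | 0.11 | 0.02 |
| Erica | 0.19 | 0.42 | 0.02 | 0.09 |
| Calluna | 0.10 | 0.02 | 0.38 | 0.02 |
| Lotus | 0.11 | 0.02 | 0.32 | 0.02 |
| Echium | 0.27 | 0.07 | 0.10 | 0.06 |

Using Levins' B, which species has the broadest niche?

Σp_IIᵢ² = 0.15² + 0.18² + 0.19² + 0.10² + 0.11² + 0.27² = 0.0225 + 0.0324 + 0.0361 + 0.0100 + 0.0121 + 0.0729 = 0.1860
B_II = 1 / 0.1860 = 5.3763
Σp_IIIᵢ² = 0.11² + 0.36² + 0.42² + 0.02² + 0.02² + 0.07² = 0.0121 + 0.1296 + 0.1764 + 0.0004 + 0.0004 + 0.0049 = 0.3238
B_III = 1 / 0.3238 = 3.0883
Σp_IVᵢ² = 0.07² + 0.11² + 0.02² + 0.38² + 0.32² + 0.10² = 0.0049 + 0.0121 + 0.0004 + 0.1444 + 0.1024 + 0.0100 = 0.2742
B_IV = 1 / 0.2742 = 3.6470
Σp_Iᵢ² = 0.79² + 0.02² + 0.09² + 0.02² + 0.02² + 0.06² = 0.6241 + 0.0004 + 0.0081 + 0.0004 + 0.0004 + 0.0036 = 0.6370
B_I = 1 / 0.6370 = 1.5699
Highest B → broadest niche (most generalist): morphospecies II (B = 5.38).

morphospecies II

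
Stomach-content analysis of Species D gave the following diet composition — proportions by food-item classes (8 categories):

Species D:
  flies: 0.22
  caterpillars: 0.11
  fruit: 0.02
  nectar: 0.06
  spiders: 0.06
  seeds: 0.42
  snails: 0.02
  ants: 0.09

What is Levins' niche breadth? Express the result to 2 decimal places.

Σpᵢ² = 0.22² + 0.11² + 0.02² + 0.06² + 0.06² + 0.42² + 0.02² + 0.09² = 0.0484 + 0.0121 + 0.0004 + 0.0036 + 0.0036 + 0.1764 + 0.0004 + 0.0081 = 0.2530
B = 1 / 0.2530 = 3.9526

3.95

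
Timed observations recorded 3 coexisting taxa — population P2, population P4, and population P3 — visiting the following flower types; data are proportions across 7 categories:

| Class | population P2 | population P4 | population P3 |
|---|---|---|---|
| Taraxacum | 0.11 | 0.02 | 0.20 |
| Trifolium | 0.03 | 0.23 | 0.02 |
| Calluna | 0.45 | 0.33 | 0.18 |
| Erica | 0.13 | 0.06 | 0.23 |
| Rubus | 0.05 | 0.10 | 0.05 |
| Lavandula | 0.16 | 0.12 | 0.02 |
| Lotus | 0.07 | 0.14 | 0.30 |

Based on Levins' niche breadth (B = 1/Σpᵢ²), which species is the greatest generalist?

Σp_P2ᵢ² = 0.11² + 0.03² + 0.45² + 0.13² + 0.05² + 0.16² + 0.07² = 0.0121 + 0.0009 + 0.2025 + 0.0169 + 0.0025 + 0.0256 + 0.0049 = 0.2654
B_P2 = 1 / 0.2654 = 3.7679
Σp_P4ᵢ² = 0.02² + 0.23² + 0.33² + 0.06² + 0.10² + 0.12² + 0.14² = 0.0004 + 0.0529 + 0.1089 + 0.0036 + 0.0100 + 0.0144 + 0.0196 = 0.2098
B_P4 = 1 / 0.2098 = 4.7664
Σp_P3ᵢ² = 0.20² + 0.02² + 0.18² + 0.23² + 0.05² + 0.02² + 0.30² = 0.0400 + 0.0004 + 0.0324 + 0.0529 + 0.0025 + 0.0004 + 0.0900 = 0.2186
B_P3 = 1 / 0.2186 = 4.5746
Highest B → broadest niche (most generalist): population P4 (B = 4.77).

population P4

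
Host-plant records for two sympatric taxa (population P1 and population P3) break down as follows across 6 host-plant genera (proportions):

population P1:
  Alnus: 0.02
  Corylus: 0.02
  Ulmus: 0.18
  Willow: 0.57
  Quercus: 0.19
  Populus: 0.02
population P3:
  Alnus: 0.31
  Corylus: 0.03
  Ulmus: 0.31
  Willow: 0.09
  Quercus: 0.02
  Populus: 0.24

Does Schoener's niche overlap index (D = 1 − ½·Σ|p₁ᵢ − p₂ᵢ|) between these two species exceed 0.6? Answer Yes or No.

Σ|p₁ᵢ − p₂ᵢ| = 0.29 + 0.01 + 0.13 + 0.48 + 0.17 + 0.22 = 1.30
D = 1 − ½ × 1.30 = 1 − 0.650 = 0.3500
D = 0.3500 < 0.6 → No.

No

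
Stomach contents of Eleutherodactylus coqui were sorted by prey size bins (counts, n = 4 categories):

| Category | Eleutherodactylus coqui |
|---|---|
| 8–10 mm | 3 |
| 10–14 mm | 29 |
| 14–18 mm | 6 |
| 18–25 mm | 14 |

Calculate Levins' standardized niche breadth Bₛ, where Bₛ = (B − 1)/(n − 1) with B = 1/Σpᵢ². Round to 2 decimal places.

Proportions for Eleutherodactylus coqui (n=52): 3/52=0.0577, 29/52=0.5577, 6/52=0.1154, 14/52=0.2692
Σpᵢ² = 0.0577² + 0.5577² + 0.1154² + 0.2692² = 0.003329 + 0.311029 + 0.013317 + 0.072469 = 0.400144
B = 1 / 0.400144 = 2.4991
Bₛ = (B − 1)/(n − 1) = (2.4991 − 1)/(4 − 1) = 1.4991/3 = 0.4997

0.50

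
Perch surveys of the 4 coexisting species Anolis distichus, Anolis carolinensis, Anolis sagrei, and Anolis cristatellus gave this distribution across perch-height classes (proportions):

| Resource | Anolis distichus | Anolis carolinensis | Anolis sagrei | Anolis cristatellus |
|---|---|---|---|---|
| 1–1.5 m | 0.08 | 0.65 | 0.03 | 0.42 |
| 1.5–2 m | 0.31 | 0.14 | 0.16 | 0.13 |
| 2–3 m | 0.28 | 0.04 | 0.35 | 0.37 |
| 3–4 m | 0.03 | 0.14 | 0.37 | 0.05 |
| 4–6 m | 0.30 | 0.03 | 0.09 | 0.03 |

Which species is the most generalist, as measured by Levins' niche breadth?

Σp_distᵢ² = 0.08² + 0.31² + 0.28² + 0.03² + 0.30² = 0.0064 + 0.0961 + 0.0784 + 0.0009 + 0.0900 = 0.2718
B_dist = 1 / 0.2718 = 3.6792
Σp_caroᵢ² = 0.65² + 0.14² + 0.04² + 0.14² + 0.03² = 0.4225 + 0.0196 + 0.0016 + 0.0196 + 0.0009 = 0.4642
B_caro = 1 / 0.4642 = 2.1542
Σp_sagrᵢ² = 0.03² + 0.16² + 0.35² + 0.37² + 0.09² = 0.0009 + 0.0256 + 0.1225 + 0.1369 + 0.0081 = 0.2940
B_sagr = 1 / 0.2940 = 3.4014
Σp_crisᵢ² = 0.42² + 0.13² + 0.37² + 0.05² + 0.03² = 0.1764 + 0.0169 + 0.1369 + 0.0025 + 0.0009 = 0.3336
B_cris = 1 / 0.3336 = 2.9976
Highest B → broadest niche (most generalist): Anolis distichus (B = 3.68).

Anolis distichus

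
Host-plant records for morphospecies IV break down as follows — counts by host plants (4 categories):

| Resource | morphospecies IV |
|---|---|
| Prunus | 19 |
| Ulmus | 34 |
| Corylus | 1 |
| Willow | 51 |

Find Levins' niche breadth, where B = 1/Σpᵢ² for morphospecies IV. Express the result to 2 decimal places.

Proportions for morphospecies IV (n=105): 19/105=0.1810, 34/105=0.3238, 1/105=0.0095, 51/105=0.4857
Σpᵢ² = 0.1810² + 0.3238² + 0.0095² + 0.4857² = 0.032761 + 0.104846 + 0.000090 + 0.235904 = 0.373601
B = 1 / 0.373601 = 2.6767

2.68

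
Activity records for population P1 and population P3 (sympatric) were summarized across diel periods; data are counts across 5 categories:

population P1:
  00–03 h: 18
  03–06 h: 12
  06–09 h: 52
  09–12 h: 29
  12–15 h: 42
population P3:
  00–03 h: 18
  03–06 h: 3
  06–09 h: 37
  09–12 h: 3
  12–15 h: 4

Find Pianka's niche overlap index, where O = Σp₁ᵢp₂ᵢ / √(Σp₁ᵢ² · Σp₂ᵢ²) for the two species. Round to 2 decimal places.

0.80

Proportions for population P1 (n=153): 18/153=0.1176, 12/153=0.0784, 52/153=0.3399, 29/153=0.1895, 42/153=0.2745
Proportions for population P3 (n=65): 18/65=0.2769, 3/65=0.0462, 37/65=0.5692, 3/65=0.0462, 4/65=0.0615
Σ p₁ᵢp₂ᵢ = 0.032563 + 0.003622 + 0.193471 + 0.008755 + 0.016882 = 0.255293
Σp_1ᵢ² = 0.1176² + 0.0784² + 0.3399² + 0.1895² + 0.2745² = 0.013830 + 0.006147 + 0.115532 + 0.035910 + 0.075350 = 0.246769
Σp_2ᵢ² = 0.2769² + 0.0462² + 0.5692² + 0.0462² + 0.0615² = 0.076674 + 0.002134 + 0.323989 + 0.002134 + 0.003782 = 0.408713
O = 0.255293 / √(0.246769 × 0.408713) = 0.255293 / 0.3175810 = 0.8039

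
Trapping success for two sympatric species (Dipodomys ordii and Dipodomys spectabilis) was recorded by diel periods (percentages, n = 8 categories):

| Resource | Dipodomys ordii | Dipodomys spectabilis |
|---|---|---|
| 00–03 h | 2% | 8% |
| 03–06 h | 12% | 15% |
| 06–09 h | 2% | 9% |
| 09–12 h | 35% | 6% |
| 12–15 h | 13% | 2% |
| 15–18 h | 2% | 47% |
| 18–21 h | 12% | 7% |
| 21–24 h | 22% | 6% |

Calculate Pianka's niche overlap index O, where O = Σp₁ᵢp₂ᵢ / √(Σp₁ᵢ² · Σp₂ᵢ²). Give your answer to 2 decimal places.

0.31

Convert percentages to proportions (divide by 100).
Σ p₁ᵢp₂ᵢ = 0.0016 + 0.0180 + 0.0018 + 0.0210 + 0.0026 + 0.0094 + 0.0084 + 0.0132 = 0.0760
Σp_1ᵢ² = 0.02² + 0.12² + 0.02² + 0.35² + 0.13² + 0.02² + 0.12² + 0.22² = 0.0004 + 0.0144 + 0.0004 + 0.1225 + 0.0169 + 0.0004 + 0.0144 + 0.0484 = 0.2178
Σp_2ᵢ² = 0.08² + 0.15² + 0.09² + 0.06² + 0.02² + 0.47² + 0.07² + 0.06² = 0.0064 + 0.0225 + 0.0081 + 0.0036 + 0.0004 + 0.2209 + 0.0049 + 0.0036 = 0.2704
O = 0.0760 / √(0.2178 × 0.2704) = 0.0760 / 0.24268 = 0.3132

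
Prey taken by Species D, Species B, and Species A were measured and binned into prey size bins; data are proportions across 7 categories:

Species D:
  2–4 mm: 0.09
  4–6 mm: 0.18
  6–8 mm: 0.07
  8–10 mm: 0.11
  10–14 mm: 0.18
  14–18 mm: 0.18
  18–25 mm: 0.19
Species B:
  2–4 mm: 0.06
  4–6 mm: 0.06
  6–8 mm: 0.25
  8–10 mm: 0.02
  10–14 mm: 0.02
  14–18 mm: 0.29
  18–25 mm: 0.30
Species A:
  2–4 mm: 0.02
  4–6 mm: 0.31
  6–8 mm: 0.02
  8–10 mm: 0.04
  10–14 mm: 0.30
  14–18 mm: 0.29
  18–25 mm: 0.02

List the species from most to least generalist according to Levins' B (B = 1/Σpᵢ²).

Σp_Dᵢ² = 0.09² + 0.18² + 0.07² + 0.11² + 0.18² + 0.18² + 0.19² = 0.0081 + 0.0324 + 0.0049 + 0.0121 + 0.0324 + 0.0324 + 0.0361 = 0.1584
B_D = 1 / 0.1584 = 6.3131
Σp_Bᵢ² = 0.06² + 0.06² + 0.25² + 0.02² + 0.02² + 0.29² + 0.30² = 0.0036 + 0.0036 + 0.0625 + 0.0004 + 0.0004 + 0.0841 + 0.0900 = 0.2446
B_B = 1 / 0.2446 = 4.0883
Σp_Aᵢ² = 0.02² + 0.31² + 0.02² + 0.04² + 0.30² + 0.29² + 0.02² = 0.0004 + 0.0961 + 0.0004 + 0.0016 + 0.0900 + 0.0841 + 0.0004 = 0.2730
B_A = 1 / 0.2730 = 3.6630
Ranking by B (broadest → narrowest): Species D (6.31) > Species B (4.09) > Species A (3.66)

Species D > Species B > Species A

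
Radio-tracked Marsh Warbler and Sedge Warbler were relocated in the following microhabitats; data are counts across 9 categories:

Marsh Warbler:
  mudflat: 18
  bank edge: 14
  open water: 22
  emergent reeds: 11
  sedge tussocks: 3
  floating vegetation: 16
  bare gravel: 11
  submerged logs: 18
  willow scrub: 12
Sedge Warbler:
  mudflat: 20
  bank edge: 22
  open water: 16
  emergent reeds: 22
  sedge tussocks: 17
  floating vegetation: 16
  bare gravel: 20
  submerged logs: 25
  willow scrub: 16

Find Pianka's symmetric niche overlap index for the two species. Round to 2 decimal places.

0.93

Proportions for Marsh Warbler (n=125): 18/125=0.1440, 14/125=0.1120, 22/125=0.1760, 11/125=0.0880, 3/125=0.0240, 16/125=0.1280, 11/125=0.0880, 18/125=0.1440, 12/125=0.0960
Proportions for Sedge Warbler (n=174): 20/174=0.1149, 22/174=0.1264, 16/174=0.0920, 22/174=0.1264, 17/174=0.0977, 16/174=0.0920, 20/174=0.1149, 25/174=0.1437, 16/174=0.0920
Σ p₁ᵢp₂ᵢ = 0.016546 + 0.014157 + 0.016192 + 0.011123 + 0.002345 + 0.011776 + 0.010111 + 0.020693 + 0.008832 = 0.111775
Σp_1ᵢ² = 0.1440² + 0.1120² + 0.1760² + 0.0880² + 0.0240² + 0.1280² + 0.0880² + 0.1440² + 0.0960² = 0.020736 + 0.012544 + 0.030976 + 0.007744 + 0.000576 + 0.016384 + 0.007744 + 0.020736 + 0.009216 = 0.126656
Σp_2ᵢ² = 0.1149² + 0.1264² + 0.0920² + 0.1264² + 0.0977² + 0.0920² + 0.1149² + 0.1437² + 0.0920² = 0.013202 + 0.015977 + 0.008464 + 0.015977 + 0.009545 + 0.008464 + 0.013202 + 0.020650 + 0.008464 = 0.113945
O = 0.111775 / √(0.126656 × 0.113945) = 0.111775 / 0.1201325 = 0.9304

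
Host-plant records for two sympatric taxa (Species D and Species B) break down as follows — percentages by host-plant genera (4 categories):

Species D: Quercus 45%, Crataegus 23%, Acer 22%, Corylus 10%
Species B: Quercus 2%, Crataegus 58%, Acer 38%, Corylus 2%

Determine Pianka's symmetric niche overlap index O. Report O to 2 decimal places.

Convert percentages to proportions (divide by 100).
Σ p₁ᵢp₂ᵢ = 0.0090 + 0.1334 + 0.0836 + 0.0020 = 0.2280
Σp_1ᵢ² = 0.45² + 0.23² + 0.22² + 0.10² = 0.2025 + 0.0529 + 0.0484 + 0.0100 = 0.3138
Σp_2ᵢ² = 0.02² + 0.58² + 0.38² + 0.02² = 0.0004 + 0.3364 + 0.1444 + 0.0004 = 0.4816
O = 0.2280 / √(0.3138 × 0.4816) = 0.2280 / 0.38875 = 0.5865

0.59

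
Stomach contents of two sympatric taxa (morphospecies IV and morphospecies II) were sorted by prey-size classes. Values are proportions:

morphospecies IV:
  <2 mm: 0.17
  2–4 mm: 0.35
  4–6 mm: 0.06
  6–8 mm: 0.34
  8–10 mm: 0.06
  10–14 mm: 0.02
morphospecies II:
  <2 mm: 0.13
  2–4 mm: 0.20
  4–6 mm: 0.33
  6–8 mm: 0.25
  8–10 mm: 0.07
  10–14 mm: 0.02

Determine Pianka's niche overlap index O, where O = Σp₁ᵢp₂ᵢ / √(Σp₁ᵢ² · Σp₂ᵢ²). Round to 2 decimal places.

0.80

Σ p₁ᵢp₂ᵢ = 0.0221 + 0.0700 + 0.0198 + 0.0850 + 0.0042 + 0.0004 = 0.2015
Σp_1ᵢ² = 0.17² + 0.35² + 0.06² + 0.34² + 0.06² + 0.02² = 0.0289 + 0.1225 + 0.0036 + 0.1156 + 0.0036 + 0.0004 = 0.2746
Σp_2ᵢ² = 0.13² + 0.20² + 0.33² + 0.25² + 0.07² + 0.02² = 0.0169 + 0.0400 + 0.1089 + 0.0625 + 0.0049 + 0.0004 = 0.2336
O = 0.2015 / √(0.2746 × 0.2336) = 0.2015 / 0.25327 = 0.7956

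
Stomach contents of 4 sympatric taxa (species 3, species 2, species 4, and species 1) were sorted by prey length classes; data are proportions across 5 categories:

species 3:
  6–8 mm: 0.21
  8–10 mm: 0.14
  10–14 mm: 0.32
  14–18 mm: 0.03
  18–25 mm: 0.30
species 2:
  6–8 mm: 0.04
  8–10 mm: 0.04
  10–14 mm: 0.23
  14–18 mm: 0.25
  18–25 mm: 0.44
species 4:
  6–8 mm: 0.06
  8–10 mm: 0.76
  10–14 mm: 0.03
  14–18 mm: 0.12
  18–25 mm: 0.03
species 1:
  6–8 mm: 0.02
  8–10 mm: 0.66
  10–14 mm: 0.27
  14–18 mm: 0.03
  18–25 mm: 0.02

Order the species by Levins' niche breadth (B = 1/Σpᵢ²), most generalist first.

species 3 > species 2 > species 1 > species 4

Σp_3ᵢ² = 0.21² + 0.14² + 0.32² + 0.03² + 0.30² = 0.0441 + 0.0196 + 0.1024 + 0.0009 + 0.0900 = 0.2570
B_3 = 1 / 0.2570 = 3.8911
Σp_2ᵢ² = 0.04² + 0.04² + 0.23² + 0.25² + 0.44² = 0.0016 + 0.0016 + 0.0529 + 0.0625 + 0.1936 = 0.3122
B_2 = 1 / 0.3122 = 3.2031
Σp_4ᵢ² = 0.06² + 0.76² + 0.03² + 0.12² + 0.03² = 0.0036 + 0.5776 + 0.0009 + 0.0144 + 0.0009 = 0.5974
B_4 = 1 / 0.5974 = 1.6739
Σp_1ᵢ² = 0.02² + 0.66² + 0.27² + 0.03² + 0.02² = 0.0004 + 0.4356 + 0.0729 + 0.0009 + 0.0004 = 0.5102
B_1 = 1 / 0.5102 = 1.9600
Ranking by B (broadest → narrowest): species 3 (3.89) > species 2 (3.20) > species 1 (1.96) > species 4 (1.67)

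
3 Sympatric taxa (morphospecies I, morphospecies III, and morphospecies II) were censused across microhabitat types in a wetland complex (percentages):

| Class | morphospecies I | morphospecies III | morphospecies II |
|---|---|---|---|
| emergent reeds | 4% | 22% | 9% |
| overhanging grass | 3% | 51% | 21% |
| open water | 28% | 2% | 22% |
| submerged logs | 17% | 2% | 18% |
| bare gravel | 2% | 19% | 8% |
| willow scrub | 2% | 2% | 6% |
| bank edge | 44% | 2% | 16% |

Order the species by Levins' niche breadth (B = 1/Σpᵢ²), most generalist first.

morphospecies II > morphospecies I > morphospecies III

Convert percentages to proportions (divide by 100).
Σp_Iᵢ² = 0.04² + 0.03² + 0.28² + 0.17² + 0.02² + 0.02² + 0.44² = 0.0016 + 0.0009 + 0.0784 + 0.0289 + 0.0004 + 0.0004 + 0.1936 = 0.3042
B_I = 1 / 0.3042 = 3.2873
Σp_IIIᵢ² = 0.22² + 0.51² + 0.02² + 0.02² + 0.19² + 0.02² + 0.02² = 0.0484 + 0.2601 + 0.0004 + 0.0004 + 0.0361 + 0.0004 + 0.0004 = 0.3462
B_III = 1 / 0.3462 = 2.8885
Σp_IIᵢ² = 0.09² + 0.21² + 0.22² + 0.18² + 0.08² + 0.06² + 0.16² = 0.0081 + 0.0441 + 0.0484 + 0.0324 + 0.0064 + 0.0036 + 0.0256 = 0.1686
B_II = 1 / 0.1686 = 5.9312
Ranking by B (broadest → narrowest): morphospecies II (5.93) > morphospecies I (3.29) > morphospecies III (2.89)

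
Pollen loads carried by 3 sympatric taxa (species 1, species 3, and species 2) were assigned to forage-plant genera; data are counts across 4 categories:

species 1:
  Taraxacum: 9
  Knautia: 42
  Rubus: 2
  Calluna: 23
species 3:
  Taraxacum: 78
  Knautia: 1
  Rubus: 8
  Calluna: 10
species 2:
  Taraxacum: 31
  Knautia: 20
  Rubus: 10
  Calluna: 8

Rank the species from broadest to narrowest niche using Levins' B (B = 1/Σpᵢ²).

species 2 > species 1 > species 3

Proportions for species 1 (n=76): 9/76=0.1184, 42/76=0.5526, 2/76=0.0263, 23/76=0.3026
Proportions for species 3 (n=97): 78/97=0.8041, 1/97=0.0103, 8/97=0.0825, 10/97=0.1031
Proportions for species 2 (n=69): 31/69=0.4493, 20/69=0.2899, 10/69=0.1449, 8/69=0.1159
Σp_1ᵢ² = 0.1184² + 0.5526² + 0.0263² + 0.3026² = 0.014019 + 0.305367 + 0.000692 + 0.091567 = 0.411645
B_1 = 1 / 0.411645 = 2.4293
Σp_3ᵢ² = 0.8041² + 0.0103² + 0.0825² + 0.1031² = 0.646577 + 0.000106 + 0.006806 + 0.010630 = 0.664119
B_3 = 1 / 0.664119 = 1.5058
Σp_2ᵢ² = 0.4493² + 0.2899² + 0.1449² + 0.1159² = 0.201870 + 0.084042 + 0.020996 + 0.013433 = 0.320341
B_2 = 1 / 0.320341 = 3.1217
Ranking by B (broadest → narrowest): species 2 (3.12) > species 1 (2.43) > species 3 (1.51)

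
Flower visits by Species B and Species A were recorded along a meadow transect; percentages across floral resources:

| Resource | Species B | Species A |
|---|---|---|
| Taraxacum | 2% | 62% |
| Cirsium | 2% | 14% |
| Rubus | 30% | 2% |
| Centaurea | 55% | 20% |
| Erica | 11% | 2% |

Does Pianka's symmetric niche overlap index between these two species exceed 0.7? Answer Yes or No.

No

Convert percentages to proportions (divide by 100).
Σ p₁ᵢp₂ᵢ = 0.0124 + 0.0028 + 0.0060 + 0.1100 + 0.0022 = 0.1334
Σp_1ᵢ² = 0.02² + 0.02² + 0.30² + 0.55² + 0.11² = 0.0004 + 0.0004 + 0.0900 + 0.3025 + 0.0121 = 0.4054
Σp_2ᵢ² = 0.62² + 0.14² + 0.02² + 0.20² + 0.02² = 0.3844 + 0.0196 + 0.0004 + 0.0400 + 0.0004 = 0.4448
O = 0.1334 / √(0.4054 × 0.4448) = 0.1334 / 0.42464 = 0.3141
O = 0.3141 < 0.7 → No.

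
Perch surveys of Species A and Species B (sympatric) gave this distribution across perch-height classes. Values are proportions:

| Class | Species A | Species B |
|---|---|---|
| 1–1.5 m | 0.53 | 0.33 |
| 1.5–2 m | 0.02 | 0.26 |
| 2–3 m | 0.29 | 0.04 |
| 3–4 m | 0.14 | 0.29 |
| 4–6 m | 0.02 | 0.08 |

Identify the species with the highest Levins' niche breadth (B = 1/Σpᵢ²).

Species B

Σp_Aᵢ² = 0.53² + 0.02² + 0.29² + 0.14² + 0.02² = 0.2809 + 0.0004 + 0.0841 + 0.0196 + 0.0004 = 0.3854
B_A = 1 / 0.3854 = 2.5947
Σp_Bᵢ² = 0.33² + 0.26² + 0.04² + 0.29² + 0.08² = 0.1089 + 0.0676 + 0.0016 + 0.0841 + 0.0064 = 0.2686
B_B = 1 / 0.2686 = 3.7230
Highest B → broadest niche (most generalist): Species B (B = 3.72).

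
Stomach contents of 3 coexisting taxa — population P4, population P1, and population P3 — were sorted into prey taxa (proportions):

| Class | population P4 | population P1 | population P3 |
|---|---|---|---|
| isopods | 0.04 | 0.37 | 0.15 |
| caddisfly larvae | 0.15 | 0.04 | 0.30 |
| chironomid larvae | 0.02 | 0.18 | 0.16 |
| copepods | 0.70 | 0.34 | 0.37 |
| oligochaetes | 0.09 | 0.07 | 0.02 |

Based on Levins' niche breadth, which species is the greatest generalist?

Σp_P4ᵢ² = 0.04² + 0.15² + 0.02² + 0.70² + 0.09² = 0.0016 + 0.0225 + 0.0004 + 0.4900 + 0.0081 = 0.5226
B_P4 = 1 / 0.5226 = 1.9135
Σp_P1ᵢ² = 0.37² + 0.04² + 0.18² + 0.34² + 0.07² = 0.1369 + 0.0016 + 0.0324 + 0.1156 + 0.0049 = 0.2914
B_P1 = 1 / 0.2914 = 3.4317
Σp_P3ᵢ² = 0.15² + 0.30² + 0.16² + 0.37² + 0.02² = 0.0225 + 0.0900 + 0.0256 + 0.1369 + 0.0004 = 0.2754
B_P3 = 1 / 0.2754 = 3.6311
Highest B → broadest niche (most generalist): population P3 (B = 3.63).

population P3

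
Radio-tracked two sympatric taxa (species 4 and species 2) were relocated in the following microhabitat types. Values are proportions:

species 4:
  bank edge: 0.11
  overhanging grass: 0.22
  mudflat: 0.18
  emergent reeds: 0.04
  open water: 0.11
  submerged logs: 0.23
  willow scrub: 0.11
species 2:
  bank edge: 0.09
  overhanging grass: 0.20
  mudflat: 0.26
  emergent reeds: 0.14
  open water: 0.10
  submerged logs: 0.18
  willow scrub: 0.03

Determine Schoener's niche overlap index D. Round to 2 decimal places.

Σ|p₁ᵢ − p₂ᵢ| = 0.02 + 0.02 + 0.08 + 0.10 + 0.01 + 0.05 + 0.08 = 0.36
D = 1 − ½ × 0.36 = 1 − 0.180 = 0.8200

0.82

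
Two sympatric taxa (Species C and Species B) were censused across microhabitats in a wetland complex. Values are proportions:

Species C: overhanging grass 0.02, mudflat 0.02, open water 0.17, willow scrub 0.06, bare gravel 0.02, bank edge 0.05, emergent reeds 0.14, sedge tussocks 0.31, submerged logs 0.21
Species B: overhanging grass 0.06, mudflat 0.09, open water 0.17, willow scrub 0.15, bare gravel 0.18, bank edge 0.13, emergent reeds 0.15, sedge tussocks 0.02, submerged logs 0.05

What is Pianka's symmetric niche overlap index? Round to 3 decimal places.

0.540

Σ p₁ᵢp₂ᵢ = 0.0012 + 0.0018 + 0.0289 + 0.0090 + 0.0036 + 0.0065 + 0.0210 + 0.0062 + 0.0105 = 0.0887
Σp_1ᵢ² = 0.02² + 0.02² + 0.17² + 0.06² + 0.02² + 0.05² + 0.14² + 0.31² + 0.21² = 0.0004 + 0.0004 + 0.0289 + 0.0036 + 0.0004 + 0.0025 + 0.0196 + 0.0961 + 0.0441 = 0.1960
Σp_2ᵢ² = 0.06² + 0.09² + 0.17² + 0.15² + 0.18² + 0.13² + 0.15² + 0.02² + 0.05² = 0.0036 + 0.0081 + 0.0289 + 0.0225 + 0.0324 + 0.0169 + 0.0225 + 0.0004 + 0.0025 = 0.1378
O = 0.0887 / √(0.1960 × 0.1378) = 0.0887 / 0.164344 = 0.53972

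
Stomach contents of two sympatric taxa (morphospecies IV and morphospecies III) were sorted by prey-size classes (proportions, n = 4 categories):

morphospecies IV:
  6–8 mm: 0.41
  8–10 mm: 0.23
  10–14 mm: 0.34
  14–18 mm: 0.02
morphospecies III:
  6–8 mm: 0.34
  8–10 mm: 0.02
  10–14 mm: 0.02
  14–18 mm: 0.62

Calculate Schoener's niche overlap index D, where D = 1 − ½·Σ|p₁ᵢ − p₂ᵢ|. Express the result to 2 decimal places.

0.40

Σ|p₁ᵢ − p₂ᵢ| = 0.07 + 0.21 + 0.32 + 0.60 = 1.20
D = 1 − ½ × 1.20 = 1 − 0.600 = 0.4000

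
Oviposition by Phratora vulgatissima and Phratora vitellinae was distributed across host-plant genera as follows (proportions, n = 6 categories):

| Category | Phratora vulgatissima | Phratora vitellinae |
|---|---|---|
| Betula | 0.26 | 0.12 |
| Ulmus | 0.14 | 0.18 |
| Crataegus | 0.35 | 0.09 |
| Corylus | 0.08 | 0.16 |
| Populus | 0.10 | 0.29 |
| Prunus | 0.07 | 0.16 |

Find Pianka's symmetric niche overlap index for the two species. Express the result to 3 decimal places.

0.672

Σ p₁ᵢp₂ᵢ = 0.0312 + 0.0252 + 0.0315 + 0.0128 + 0.0290 + 0.0112 = 0.1409
Σp_1ᵢ² = 0.26² + 0.14² + 0.35² + 0.08² + 0.10² + 0.07² = 0.0676 + 0.0196 + 0.1225 + 0.0064 + 0.0100 + 0.0049 = 0.2310
Σp_2ᵢ² = 0.12² + 0.18² + 0.09² + 0.16² + 0.29² + 0.16² = 0.0144 + 0.0324 + 0.0081 + 0.0256 + 0.0841 + 0.0256 = 0.1902
O = 0.1409 / √(0.2310 × 0.1902) = 0.1409 / 0.209610 = 0.67220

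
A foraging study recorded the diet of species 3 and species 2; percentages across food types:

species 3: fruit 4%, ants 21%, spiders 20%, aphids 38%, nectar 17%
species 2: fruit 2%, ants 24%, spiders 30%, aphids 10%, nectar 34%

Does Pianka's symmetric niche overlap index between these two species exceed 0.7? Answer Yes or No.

Convert percentages to proportions (divide by 100).
Σ p₁ᵢp₂ᵢ = 0.0008 + 0.0504 + 0.0600 + 0.0380 + 0.0578 = 0.2070
Σp_1ᵢ² = 0.04² + 0.21² + 0.20² + 0.38² + 0.17² = 0.0016 + 0.0441 + 0.0400 + 0.1444 + 0.0289 = 0.2590
Σp_2ᵢ² = 0.02² + 0.24² + 0.30² + 0.10² + 0.34² = 0.0004 + 0.0576 + 0.0900 + 0.0100 + 0.1156 = 0.2736
O = 0.2070 / √(0.2590 × 0.2736) = 0.2070 / 0.26620 = 0.7776
O = 0.7776 > 0.7 → Yes.

Yes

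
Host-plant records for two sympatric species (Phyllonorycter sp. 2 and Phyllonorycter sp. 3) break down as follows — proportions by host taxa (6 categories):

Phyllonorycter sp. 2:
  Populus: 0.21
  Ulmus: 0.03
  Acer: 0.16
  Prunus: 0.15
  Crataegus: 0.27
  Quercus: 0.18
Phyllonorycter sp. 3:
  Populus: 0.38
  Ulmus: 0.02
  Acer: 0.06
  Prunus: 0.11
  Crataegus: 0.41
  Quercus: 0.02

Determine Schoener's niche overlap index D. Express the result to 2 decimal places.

Σ|p₁ᵢ − p₂ᵢ| = 0.17 + 0.01 + 0.10 + 0.04 + 0.14 + 0.16 = 0.62
D = 1 − ½ × 0.62 = 1 − 0.310 = 0.6900

0.69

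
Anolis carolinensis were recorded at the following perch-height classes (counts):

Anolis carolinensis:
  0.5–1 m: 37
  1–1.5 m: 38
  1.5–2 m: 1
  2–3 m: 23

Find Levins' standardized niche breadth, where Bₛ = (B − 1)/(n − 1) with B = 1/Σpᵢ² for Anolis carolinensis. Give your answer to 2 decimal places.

0.64

Proportions for Anolis carolinensis (n=99): 37/99=0.3737, 38/99=0.3838, 1/99=0.0101, 23/99=0.2323
Σpᵢ² = 0.3737² + 0.3838² + 0.0101² + 0.2323² = 0.139652 + 0.147302 + 0.000102 + 0.053963 = 0.341019
B = 1 / 0.341019 = 2.9324
Bₛ = (B − 1)/(n − 1) = (2.9324 − 1)/(4 − 1) = 1.9324/3 = 0.6441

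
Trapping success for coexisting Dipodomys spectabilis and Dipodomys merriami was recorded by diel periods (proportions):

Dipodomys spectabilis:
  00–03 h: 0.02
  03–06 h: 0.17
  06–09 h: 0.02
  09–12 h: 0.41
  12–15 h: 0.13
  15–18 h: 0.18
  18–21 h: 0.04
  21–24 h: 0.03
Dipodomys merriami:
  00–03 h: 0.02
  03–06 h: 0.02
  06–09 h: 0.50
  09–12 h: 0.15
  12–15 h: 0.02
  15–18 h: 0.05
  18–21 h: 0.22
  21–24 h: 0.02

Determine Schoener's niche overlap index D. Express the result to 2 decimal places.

0.34

Σ|p₁ᵢ − p₂ᵢ| = 0.00 + 0.15 + 0.48 + 0.26 + 0.11 + 0.13 + 0.18 + 0.01 = 1.32
D = 1 − ½ × 1.32 = 1 − 0.660 = 0.3400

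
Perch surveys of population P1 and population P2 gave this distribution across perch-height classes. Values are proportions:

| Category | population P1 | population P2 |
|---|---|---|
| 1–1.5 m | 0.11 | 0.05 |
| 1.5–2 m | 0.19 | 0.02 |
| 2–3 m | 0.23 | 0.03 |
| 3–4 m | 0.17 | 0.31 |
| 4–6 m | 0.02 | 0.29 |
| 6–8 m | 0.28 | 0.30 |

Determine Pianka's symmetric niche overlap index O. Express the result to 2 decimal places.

Σ p₁ᵢp₂ᵢ = 0.0055 + 0.0038 + 0.0069 + 0.0527 + 0.0058 + 0.0840 = 0.1587
Σp_1ᵢ² = 0.11² + 0.19² + 0.23² + 0.17² + 0.02² + 0.28² = 0.0121 + 0.0361 + 0.0529 + 0.0289 + 0.0004 + 0.0784 = 0.2088
Σp_2ᵢ² = 0.05² + 0.02² + 0.03² + 0.31² + 0.29² + 0.30² = 0.0025 + 0.0004 + 0.0009 + 0.0961 + 0.0841 + 0.0900 = 0.2740
O = 0.1587 / √(0.2088 × 0.2740) = 0.1587 / 0.23919 = 0.6635

0.66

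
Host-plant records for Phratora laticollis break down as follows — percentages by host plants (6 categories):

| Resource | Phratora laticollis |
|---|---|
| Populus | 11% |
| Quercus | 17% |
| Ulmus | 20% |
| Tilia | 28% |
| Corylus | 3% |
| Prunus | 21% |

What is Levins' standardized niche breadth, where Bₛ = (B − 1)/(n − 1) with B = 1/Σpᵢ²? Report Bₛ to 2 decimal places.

Convert percentages to proportions (divide by 100).
Σpᵢ² = 0.11² + 0.17² + 0.20² + 0.28² + 0.03² + 0.21² = 0.0121 + 0.0289 + 0.0400 + 0.0784 + 0.0009 + 0.0441 = 0.2044
B = 1 / 0.2044 = 4.8924
Bₛ = (B − 1)/(n − 1) = (4.8924 − 1)/(6 − 1) = 3.8924/5 = 0.7785

0.78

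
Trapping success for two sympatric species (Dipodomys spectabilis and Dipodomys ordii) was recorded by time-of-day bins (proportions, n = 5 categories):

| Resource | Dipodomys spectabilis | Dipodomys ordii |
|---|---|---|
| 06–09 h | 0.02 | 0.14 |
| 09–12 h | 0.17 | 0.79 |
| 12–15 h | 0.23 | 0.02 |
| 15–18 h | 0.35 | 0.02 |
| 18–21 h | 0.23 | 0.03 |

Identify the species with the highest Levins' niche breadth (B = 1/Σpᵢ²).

Σp_specᵢ² = 0.02² + 0.17² + 0.23² + 0.35² + 0.23² = 0.0004 + 0.0289 + 0.0529 + 0.1225 + 0.0529 = 0.2576
B_spec = 1 / 0.2576 = 3.8820
Σp_ordiᵢ² = 0.14² + 0.79² + 0.02² + 0.02² + 0.03² = 0.0196 + 0.6241 + 0.0004 + 0.0004 + 0.0009 = 0.6454
B_ordi = 1 / 0.6454 = 1.5494
Highest B → broadest niche (most generalist): Dipodomys spectabilis (B = 3.88).

Dipodomys spectabilis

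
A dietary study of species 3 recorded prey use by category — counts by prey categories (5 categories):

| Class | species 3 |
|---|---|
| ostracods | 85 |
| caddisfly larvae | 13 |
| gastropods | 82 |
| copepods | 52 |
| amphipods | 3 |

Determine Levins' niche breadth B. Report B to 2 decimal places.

3.28

Proportions for species 3 (n=235): 85/235=0.3617, 13/235=0.0553, 82/235=0.3489, 52/235=0.2213, 3/235=0.0128
Σpᵢ² = 0.3617² + 0.0553² + 0.3489² + 0.2213² + 0.0128² = 0.130827 + 0.003058 + 0.121731 + 0.048974 + 0.000164 = 0.304754
B = 1 / 0.304754 = 3.2813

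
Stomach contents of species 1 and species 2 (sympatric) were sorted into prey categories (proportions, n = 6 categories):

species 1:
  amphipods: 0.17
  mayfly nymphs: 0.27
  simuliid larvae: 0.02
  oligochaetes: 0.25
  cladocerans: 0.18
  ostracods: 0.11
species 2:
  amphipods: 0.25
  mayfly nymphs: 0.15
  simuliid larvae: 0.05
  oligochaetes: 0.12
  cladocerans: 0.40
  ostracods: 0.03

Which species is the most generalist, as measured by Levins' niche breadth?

Σp_1ᵢ² = 0.17² + 0.27² + 0.02² + 0.25² + 0.18² + 0.11² = 0.0289 + 0.0729 + 0.0004 + 0.0625 + 0.0324 + 0.0121 = 0.2092
B_1 = 1 / 0.2092 = 4.7801
Σp_2ᵢ² = 0.25² + 0.15² + 0.05² + 0.12² + 0.40² + 0.03² = 0.0625 + 0.0225 + 0.0025 + 0.0144 + 0.1600 + 0.0009 = 0.2628
B_2 = 1 / 0.2628 = 3.8052
Highest B → broadest niche (most generalist): species 1 (B = 4.78).

species 1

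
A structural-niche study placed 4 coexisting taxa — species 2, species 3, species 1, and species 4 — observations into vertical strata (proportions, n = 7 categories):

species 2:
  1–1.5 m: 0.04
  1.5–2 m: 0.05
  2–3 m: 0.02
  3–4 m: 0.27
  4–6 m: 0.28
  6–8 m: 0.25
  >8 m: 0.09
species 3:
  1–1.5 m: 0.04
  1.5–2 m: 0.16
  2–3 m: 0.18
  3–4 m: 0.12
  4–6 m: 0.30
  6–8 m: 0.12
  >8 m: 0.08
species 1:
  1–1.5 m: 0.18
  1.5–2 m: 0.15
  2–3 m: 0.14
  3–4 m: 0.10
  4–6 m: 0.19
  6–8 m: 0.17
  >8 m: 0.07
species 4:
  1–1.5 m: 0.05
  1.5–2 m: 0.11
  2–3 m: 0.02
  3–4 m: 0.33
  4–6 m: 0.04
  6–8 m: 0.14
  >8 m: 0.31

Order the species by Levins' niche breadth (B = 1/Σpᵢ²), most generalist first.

Σp_2ᵢ² = 0.04² + 0.05² + 0.02² + 0.27² + 0.28² + 0.25² + 0.09² = 0.0016 + 0.0025 + 0.0004 + 0.0729 + 0.0784 + 0.0625 + 0.0081 = 0.2264
B_2 = 1 / 0.2264 = 4.4170
Σp_3ᵢ² = 0.04² + 0.16² + 0.18² + 0.12² + 0.30² + 0.12² + 0.08² = 0.0016 + 0.0256 + 0.0324 + 0.0144 + 0.0900 + 0.0144 + 0.0064 = 0.1848
B_3 = 1 / 0.1848 = 5.4113
Σp_1ᵢ² = 0.18² + 0.15² + 0.14² + 0.10² + 0.19² + 0.17² + 0.07² = 0.0324 + 0.0225 + 0.0196 + 0.0100 + 0.0361 + 0.0289 + 0.0049 = 0.1544
B_1 = 1 / 0.1544 = 6.4767
Σp_4ᵢ² = 0.05² + 0.11² + 0.02² + 0.33² + 0.04² + 0.14² + 0.31² = 0.0025 + 0.0121 + 0.0004 + 0.1089 + 0.0016 + 0.0196 + 0.0961 = 0.2412
B_4 = 1 / 0.2412 = 4.1459
Ranking by B (broadest → narrowest): species 1 (6.48) > species 3 (5.41) > species 2 (4.42) > species 4 (4.15)

species 1 > species 3 > species 2 > species 4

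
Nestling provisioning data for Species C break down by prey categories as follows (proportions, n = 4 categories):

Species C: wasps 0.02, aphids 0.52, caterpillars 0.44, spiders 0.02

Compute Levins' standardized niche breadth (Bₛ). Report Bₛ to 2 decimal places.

0.38

Σpᵢ² = 0.02² + 0.52² + 0.44² + 0.02² = 0.0004 + 0.2704 + 0.1936 + 0.0004 = 0.4648
B = 1 / 0.4648 = 2.1515
Bₛ = (B − 1)/(n − 1) = (2.1515 − 1)/(4 − 1) = 1.1515/3 = 0.3838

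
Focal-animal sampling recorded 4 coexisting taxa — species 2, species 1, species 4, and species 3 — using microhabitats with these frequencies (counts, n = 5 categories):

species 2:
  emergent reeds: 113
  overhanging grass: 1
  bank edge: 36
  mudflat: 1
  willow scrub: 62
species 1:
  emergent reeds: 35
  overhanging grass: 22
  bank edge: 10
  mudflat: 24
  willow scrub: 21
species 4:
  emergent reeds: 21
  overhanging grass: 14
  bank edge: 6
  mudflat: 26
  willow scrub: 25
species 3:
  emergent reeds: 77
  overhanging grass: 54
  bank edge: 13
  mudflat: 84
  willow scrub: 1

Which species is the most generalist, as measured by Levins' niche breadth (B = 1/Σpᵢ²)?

species 1

Proportions for species 2 (n=213): 113/213=0.5305, 1/213=0.0047, 36/213=0.1690, 1/213=0.0047, 62/213=0.2911
Proportions for species 1 (n=112): 35/112=0.3125, 22/112=0.1964, 10/112=0.0893, 24/112=0.2143, 21/112=0.1875
Proportions for species 4 (n=92): 21/92=0.2283, 14/92=0.1522, 6/92=0.0652, 26/92=0.2826, 25/92=0.2717
Proportions for species 3 (n=229): 77/229=0.3362, 54/229=0.2358, 13/229=0.0568, 84/229=0.3668, 1/229=0.0044
Σp_2ᵢ² = 0.5305² + 0.0047² + 0.1690² + 0.0047² + 0.2911² = 0.281430 + 0.000022 + 0.028561 + 0.000022 + 0.084739 = 0.394774
B_2 = 1 / 0.394774 = 2.5331
Σp_1ᵢ² = 0.3125² + 0.1964² + 0.0893² + 0.2143² + 0.1875² = 0.097656 + 0.038573 + 0.007974 + 0.045924 + 0.035156 = 0.225283
B_1 = 1 / 0.225283 = 4.4389
Σp_4ᵢ² = 0.2283² + 0.1522² + 0.0652² + 0.2826² + 0.2717² = 0.052121 + 0.023165 + 0.004251 + 0.079863 + 0.073821 = 0.233221
B_4 = 1 / 0.233221 = 4.2878
Σp_3ᵢ² = 0.3362² + 0.2358² + 0.0568² + 0.3668² + 0.0044² = 0.113030 + 0.055602 + 0.003226 + 0.134542 + 0.000019 = 0.306419
B_3 = 1 / 0.306419 = 3.2635
Highest B → broadest niche (most generalist): species 1 (B = 4.44).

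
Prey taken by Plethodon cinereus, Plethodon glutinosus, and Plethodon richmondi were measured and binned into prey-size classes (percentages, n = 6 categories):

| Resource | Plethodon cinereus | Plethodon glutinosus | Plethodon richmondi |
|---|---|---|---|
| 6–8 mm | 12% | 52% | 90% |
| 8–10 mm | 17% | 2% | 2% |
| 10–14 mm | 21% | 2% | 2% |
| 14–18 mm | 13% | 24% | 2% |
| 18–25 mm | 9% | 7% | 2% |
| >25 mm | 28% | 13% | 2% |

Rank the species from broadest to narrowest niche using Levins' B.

Convert percentages to proportions (divide by 100).
Σp_cineᵢ² = 0.12² + 0.17² + 0.21² + 0.13² + 0.09² + 0.28² = 0.0144 + 0.0289 + 0.0441 + 0.0169 + 0.0081 + 0.0784 = 0.1908
B_cine = 1 / 0.1908 = 5.2411
Σp_glutᵢ² = 0.52² + 0.02² + 0.02² + 0.24² + 0.07² + 0.13² = 0.2704 + 0.0004 + 0.0004 + 0.0576 + 0.0049 + 0.0169 = 0.3506
B_glut = 1 / 0.3506 = 2.8523
Σp_richᵢ² = 0.90² + 0.02² + 0.02² + 0.02² + 0.02² + 0.02² = 0.8100 + 0.0004 + 0.0004 + 0.0004 + 0.0004 + 0.0004 = 0.8120
B_rich = 1 / 0.8120 = 1.2315
Ranking by B (broadest → narrowest): Plethodon cinereus (5.24) > Plethodon glutinosus (2.85) > Plethodon richmondi (1.23)

Plethodon cinereus > Plethodon glutinosus > Plethodon richmondi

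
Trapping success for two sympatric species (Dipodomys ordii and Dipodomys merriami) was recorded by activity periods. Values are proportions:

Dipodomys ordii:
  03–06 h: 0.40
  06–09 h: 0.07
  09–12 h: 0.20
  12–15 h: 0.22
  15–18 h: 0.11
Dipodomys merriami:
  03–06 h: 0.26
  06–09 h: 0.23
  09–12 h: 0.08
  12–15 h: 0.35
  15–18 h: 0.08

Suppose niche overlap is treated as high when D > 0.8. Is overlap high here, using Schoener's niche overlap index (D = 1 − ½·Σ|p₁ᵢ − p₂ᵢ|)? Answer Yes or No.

Σ|p₁ᵢ − p₂ᵢ| = 0.14 + 0.16 + 0.12 + 0.13 + 0.03 = 0.58
D = 1 − ½ × 0.58 = 1 − 0.290 = 0.7100
D = 0.7100 < 0.8 → No.

No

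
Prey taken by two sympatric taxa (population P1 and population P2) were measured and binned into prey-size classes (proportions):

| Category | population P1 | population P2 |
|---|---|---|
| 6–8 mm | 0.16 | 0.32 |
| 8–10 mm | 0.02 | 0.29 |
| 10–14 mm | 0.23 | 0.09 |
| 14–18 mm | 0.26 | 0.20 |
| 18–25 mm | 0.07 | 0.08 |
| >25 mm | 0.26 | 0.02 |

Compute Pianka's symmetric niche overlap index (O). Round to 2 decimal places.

Σ p₁ᵢp₂ᵢ = 0.0512 + 0.0058 + 0.0207 + 0.0520 + 0.0056 + 0.0052 = 0.1405
Σp_1ᵢ² = 0.16² + 0.02² + 0.23² + 0.26² + 0.07² + 0.26² = 0.0256 + 0.0004 + 0.0529 + 0.0676 + 0.0049 + 0.0676 = 0.2190
Σp_2ᵢ² = 0.32² + 0.29² + 0.09² + 0.20² + 0.08² + 0.02² = 0.1024 + 0.0841 + 0.0081 + 0.0400 + 0.0064 + 0.0004 = 0.2414
O = 0.1405 / √(0.2190 × 0.2414) = 0.1405 / 0.22993 = 0.6111

0.61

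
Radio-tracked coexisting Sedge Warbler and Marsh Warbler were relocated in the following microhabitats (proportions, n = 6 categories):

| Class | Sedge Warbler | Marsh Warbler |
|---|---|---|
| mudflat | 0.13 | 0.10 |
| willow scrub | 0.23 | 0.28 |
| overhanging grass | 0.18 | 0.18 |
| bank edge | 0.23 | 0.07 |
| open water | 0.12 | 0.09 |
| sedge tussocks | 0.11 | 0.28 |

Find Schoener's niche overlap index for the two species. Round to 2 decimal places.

0.78

Σ|p₁ᵢ − p₂ᵢ| = 0.03 + 0.05 + 0.00 + 0.16 + 0.03 + 0.17 = 0.44
D = 1 − ½ × 0.44 = 1 − 0.220 = 0.7800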